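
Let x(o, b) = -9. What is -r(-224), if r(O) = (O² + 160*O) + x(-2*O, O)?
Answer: -14327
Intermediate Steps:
r(O) = -9 + O² + 160*O (r(O) = (O² + 160*O) - 9 = -9 + O² + 160*O)
-r(-224) = -(-9 + (-224)² + 160*(-224)) = -(-9 + 50176 - 35840) = -1*14327 = -14327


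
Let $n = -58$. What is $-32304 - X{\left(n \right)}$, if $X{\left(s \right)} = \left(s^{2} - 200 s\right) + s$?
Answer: $-47210$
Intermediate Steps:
$X{\left(s \right)} = s^{2} - 199 s$
$-32304 - X{\left(n \right)} = -32304 - - 58 \left(-199 - 58\right) = -32304 - \left(-58\right) \left(-257\right) = -32304 - 14906 = -47210$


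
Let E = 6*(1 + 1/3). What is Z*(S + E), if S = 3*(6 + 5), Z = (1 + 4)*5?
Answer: 1025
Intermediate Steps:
Z = 25 (Z = 5*5 = 25)
E = 8 (E = 6*(1 + ⅓) = 6*(4/3) = 8)
S = 33 (S = 3*11 = 33)
Z*(S + E) = 25*(33 + 8) = 25*41 = 1025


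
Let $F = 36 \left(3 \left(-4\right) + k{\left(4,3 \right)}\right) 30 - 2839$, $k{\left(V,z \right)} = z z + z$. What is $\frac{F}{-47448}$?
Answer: $\frac{2839}{47448} \approx 0.059834$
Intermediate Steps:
$k{\left(V,z \right)} = z + z^{2}$ ($k{\left(V,z \right)} = z^{2} + z = z + z^{2}$)
$F = -2839$ ($F = 36 \left(3 \left(-4\right) + 3 \left(1 + 3\right)\right) 30 - 2839 = 36 \left(-12 + 3 \cdot 4\right) 30 - 2839 = 36 \left(-12 + 12\right) 30 - 2839 = 36 \cdot 0 \cdot 30 - 2839 = 0 \cdot 30 - 2839 = 0 - 2839 = -2839$)
$\frac{F}{-47448} = - \frac{2839}{-47448} = \left(-2839\right) \left(- \frac{1}{47448}\right) = \frac{2839}{47448}$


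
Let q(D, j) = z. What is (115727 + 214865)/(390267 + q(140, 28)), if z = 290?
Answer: 330592/390557 ≈ 0.84646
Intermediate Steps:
q(D, j) = 290
(115727 + 214865)/(390267 + q(140, 28)) = (115727 + 214865)/(390267 + 290) = 330592/390557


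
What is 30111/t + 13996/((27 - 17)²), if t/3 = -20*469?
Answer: 6513939/46900 ≈ 138.89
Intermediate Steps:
t = -28140 (t = 3*(-20*469) = 3*(-9380) = -28140)
30111/t + 13996/((27 - 17)²) = 30111/(-28140) + 13996/((27 - 17)²) = 30111*(-1/28140) + 13996/(10²) = -10037/9380 + 13996/100 = -10037/9380 + 13996*(1/100) = -10037/9380 + 3499/25 = 6513939/46900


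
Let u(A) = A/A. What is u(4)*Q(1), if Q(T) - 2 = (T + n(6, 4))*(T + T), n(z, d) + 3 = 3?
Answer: 4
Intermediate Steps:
u(A) = 1
n(z, d) = 0 (n(z, d) = -3 + 3 = 0)
Q(T) = 2 + 2*T² (Q(T) = 2 + (T + 0)*(T + T) = 2 + T*(2*T) = 2 + 2*T²)
u(4)*Q(1) = 1*(2 + 2*1²) = 1*(2 + 2*1) = 1*(2 + 2) = 1*4 = 4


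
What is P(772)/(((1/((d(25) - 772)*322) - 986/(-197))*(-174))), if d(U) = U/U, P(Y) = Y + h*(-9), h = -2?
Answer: -1287900502/1419759583 ≈ -0.90713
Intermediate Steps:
P(Y) = 18 + Y (P(Y) = Y - 2*(-9) = Y + 18 = 18 + Y)
d(U) = 1
P(772)/(((1/((d(25) - 772)*322) - 986/(-197))*(-174))) = (18 + 772)/(((1/((1 - 772)*322) - 986/(-197))*(-174))) = 790/((((1/322)/(-771) - 986*(-1/197))*(-174))) = 790/(((-1/771*1/322 + 986/197)*(-174))) = 790/(((-1/248262 + 986/197)*(-174))) = 790/(((244786135/48907614)*(-174))) = 790/(-7098797915/8151269) = 790*(-8151269/7098797915) = -1287900502/1419759583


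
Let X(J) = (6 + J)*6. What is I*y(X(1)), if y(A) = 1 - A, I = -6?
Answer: 246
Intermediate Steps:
X(J) = 36 + 6*J
I*y(X(1)) = -6*(1 - (36 + 6*1)) = -6*(1 - (36 + 6)) = -6*(1 - 1*42) = -6*(1 - 42) = -6*(-41) = 246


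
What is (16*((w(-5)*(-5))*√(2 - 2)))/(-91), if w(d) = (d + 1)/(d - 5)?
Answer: 0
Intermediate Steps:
w(d) = (1 + d)/(-5 + d)
(16*((w(-5)*(-5))*√(2 - 2)))/(-91) = (16*((((1 - 5)/(-5 - 5))*(-5))*√(2 - 2)))/(-91) = (16*(((-4/(-10))*(-5))*√0))*(-1/91) = (16*((-⅒*(-4)*(-5))*0))*(-1/91) = (16*(((⅖)*(-5))*0))*(-1/91) = (16*(-2*0))*(-1/91) = (16*0)*(-1/91) = 0*(-1/91) = 0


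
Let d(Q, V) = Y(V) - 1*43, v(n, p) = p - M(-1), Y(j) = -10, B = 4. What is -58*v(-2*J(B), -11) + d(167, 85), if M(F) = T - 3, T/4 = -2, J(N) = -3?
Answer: -53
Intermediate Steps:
T = -8 (T = 4*(-2) = -8)
M(F) = -11 (M(F) = -8 - 3 = -11)
v(n, p) = 11 + p (v(n, p) = p - 1*(-11) = p + 11 = 11 + p)
d(Q, V) = -53 (d(Q, V) = -10 - 1*43 = -10 - 43 = -53)
-58*v(-2*J(B), -11) + d(167, 85) = -58*(11 - 11) - 53 = -58*0 - 53 = 0 - 53 = -53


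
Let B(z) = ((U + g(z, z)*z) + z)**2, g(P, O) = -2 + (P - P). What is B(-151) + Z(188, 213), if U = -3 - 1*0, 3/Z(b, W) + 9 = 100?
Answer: 1993267/91 ≈ 21904.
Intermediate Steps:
Z(b, W) = 3/91 (Z(b, W) = 3/(-9 + 100) = 3/91)
U = -3 (U = -3 + 0 = -3)
g(P, O) = -2 (g(P, O) = -2 + 0 = -2)
B(z) = (-3 - z)**2 (B(z) = ((-3 - 2*z) + z)**2 = (-3 - z)**2)
B(-151) + Z(188, 213) = (3 - 151)**2 + 3/91 = (-148)**2 + 3/91 = 21904 + 3/91 = 1993267/91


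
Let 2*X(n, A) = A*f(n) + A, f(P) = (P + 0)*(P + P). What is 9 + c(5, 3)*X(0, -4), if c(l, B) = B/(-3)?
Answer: 11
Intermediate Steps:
f(P) = 2*P² (f(P) = P*(2*P) = 2*P²)
X(n, A) = A/2 + A*n² (X(n, A) = (A*(2*n²) + A)/2 = (2*A*n² + A)/2 = (A + 2*A*n²)/2 = A/2 + A*n²)
c(l, B) = -B/3 (c(l, B) = B*(-⅓) = -B/3)
9 + c(5, 3)*X(0, -4) = 9 + (-⅓*3)*(-4*(½ + 0²)) = 9 - (-4)*(½ + 0) = 9 - (-4)/2 = 9 - 1*(-2) = 9 + 2 = 11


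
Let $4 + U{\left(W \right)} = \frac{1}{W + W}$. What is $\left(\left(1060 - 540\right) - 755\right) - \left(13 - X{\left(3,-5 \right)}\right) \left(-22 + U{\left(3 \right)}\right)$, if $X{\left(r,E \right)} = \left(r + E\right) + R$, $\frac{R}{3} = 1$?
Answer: $75$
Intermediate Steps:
$R = 3$ ($R = 3 \cdot 1 = 3$)
$X{\left(r,E \right)} = 3 + E + r$ ($X{\left(r,E \right)} = \left(r + E\right) + 3 = \left(E + r\right) + 3 = 3 + E + r$)
$U{\left(W \right)} = -4 + \frac{1}{2 W}$ ($U{\left(W \right)} = -4 + \frac{1}{W + W} = -4 + \frac{1}{2 W}$)
$\left(\left(1060 - 540\right) - 755\right) - \left(13 - X{\left(3,-5 \right)}\right) \left(-22 + U{\left(3 \right)}\right) = \left(\left(1060 - 540\right) - 755\right) - \left(13 - \left(3 - 5 + 3\right)\right) \left(-22 - \left(4 - \frac{1}{2 \cdot 3}\right)\right) = \left(520 - 755\right) - \left(13 - 1\right) \left(-22 + \left(-4 + \frac{1}{2} \cdot \frac{1}{3}\right)\right) = -235 - \left(13 - 1\right) \left(-22 + \left(-4 + \frac{1}{6}\right)\right) = -235 - 12 \left(-22 - \frac{23}{6}\right) = -235 - 12 \left(- \frac{155}{6}\right) = -235 - -310 = -235 + 310 = 75$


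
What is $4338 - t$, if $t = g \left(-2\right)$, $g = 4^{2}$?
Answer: $4370$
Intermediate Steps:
$g = 16$
$t = -32$ ($t = 16 \left(-2\right) = -32$)
$4338 - t = 4338 - -32 = 4338 + 32 = 4370$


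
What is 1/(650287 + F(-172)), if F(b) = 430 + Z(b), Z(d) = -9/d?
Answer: 172/111923333 ≈ 1.5368e-6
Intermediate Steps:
F(b) = 430 - 9/b
1/(650287 + F(-172)) = 1/(650287 + (430 - 9/(-172))) = 1/(650287 + (430 - 9*(-1/172))) = 1/(650287 + (430 + 9/172)) = 1/(650287 + 73969/172) = 1/(111923333/172) = 172/111923333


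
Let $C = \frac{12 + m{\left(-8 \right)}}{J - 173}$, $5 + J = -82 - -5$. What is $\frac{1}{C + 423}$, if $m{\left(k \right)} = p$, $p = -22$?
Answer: $\frac{51}{21575} \approx 0.0023638$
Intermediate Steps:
$m{\left(k \right)} = -22$
$J = -82$ ($J = -5 - 77 = -82$)
$C = \frac{2}{51}$ ($C = \frac{12 - 22}{-82 - 173} = - \frac{10}{-82 - 173} = - \frac{10}{-255} = \left(-10\right) \left(- \frac{1}{255}\right) = \frac{2}{51} \approx 0.039216$)
$\frac{1}{C + 423} = \frac{1}{\frac{2}{51} + 423} = \frac{1}{\frac{21575}{51}} = \frac{51}{21575}$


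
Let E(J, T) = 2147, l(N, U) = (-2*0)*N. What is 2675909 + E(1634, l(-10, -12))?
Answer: 2678056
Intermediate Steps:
l(N, U) = 0 (l(N, U) = 0*N = 0)
2675909 + E(1634, l(-10, -12)) = 2675909 + 2147 = 2678056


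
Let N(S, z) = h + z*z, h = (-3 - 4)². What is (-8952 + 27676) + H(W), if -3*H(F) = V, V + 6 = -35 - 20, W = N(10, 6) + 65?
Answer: 56233/3 ≈ 18744.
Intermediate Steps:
h = 49 (h = (-7)² = 49)
N(S, z) = 49 + z² (N(S, z) = 49 + z*z = 49 + z²)
W = 150 (W = (49 + 6²) + 65 = (49 + 36) + 65 = 85 + 65 = 150)
V = -61 (V = -6 + (-35 - 20) = -6 - 55 = -61)
H(F) = 61/3 (H(F) = -⅓*(-61) = 61/3)
(-8952 + 27676) + H(W) = (-8952 + 27676) + 61/3 = 18724 + 61/3 = 56233/3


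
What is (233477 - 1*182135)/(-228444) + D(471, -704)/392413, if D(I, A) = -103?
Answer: -3361799663/14940732562 ≈ -0.22501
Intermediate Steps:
(233477 - 1*182135)/(-228444) + D(471, -704)/392413 = (233477 - 1*182135)/(-228444) - 103/392413 = (233477 - 182135)*(-1/228444) - 103*1/392413 = 51342*(-1/228444) - 103/392413 = -8557/38074 - 103/392413 = -3361799663/14940732562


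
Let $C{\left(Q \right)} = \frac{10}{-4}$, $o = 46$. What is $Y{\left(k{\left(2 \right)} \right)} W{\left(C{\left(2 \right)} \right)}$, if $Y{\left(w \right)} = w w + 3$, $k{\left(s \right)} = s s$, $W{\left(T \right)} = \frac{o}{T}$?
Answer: $- \frac{1748}{5} \approx -349.6$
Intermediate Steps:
$C{\left(Q \right)} = - \frac{5}{2}$ ($C{\left(Q \right)} = 10 \left(- \frac{1}{4}\right) = - \frac{5}{2}$)
$W{\left(T \right)} = \frac{46}{T}$
$k{\left(s \right)} = s^{2}$
$Y{\left(w \right)} = 3 + w^{2}$ ($Y{\left(w \right)} = w^{2} + 3 = 3 + w^{2}$)
$Y{\left(k{\left(2 \right)} \right)} W{\left(C{\left(2 \right)} \right)} = \left(3 + \left(2^{2}\right)^{2}\right) \frac{46}{- \frac{5}{2}} = \left(3 + 4^{2}\right) 46 \left(- \frac{2}{5}\right) = \left(3 + 16\right) \left(- \frac{92}{5}\right) = 19 \left(- \frac{92}{5}\right) = - \frac{1748}{5}$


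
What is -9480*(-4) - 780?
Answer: 37140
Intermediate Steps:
-9480*(-4) - 780 = -237*(-160) - 780 = 37920 - 780 = 37140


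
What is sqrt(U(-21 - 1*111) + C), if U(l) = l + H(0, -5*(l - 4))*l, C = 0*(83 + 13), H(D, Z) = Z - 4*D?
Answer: 6*I*sqrt(2497) ≈ 299.82*I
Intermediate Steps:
C = 0 (C = 0*96 = 0)
U(l) = l + l*(20 - 5*l) (U(l) = l + (-5*(l - 4) - 4*0)*l = l + (-5*(-4 + l) + 0)*l = l + ((20 - 5*l) + 0)*l = l + (20 - 5*l)*l = l + l*(20 - 5*l))
sqrt(U(-21 - 1*111) + C) = sqrt((-21 - 1*111)*(21 - 5*(-21 - 1*111)) + 0) = sqrt((-21 - 111)*(21 - 5*(-21 - 111)) + 0) = sqrt(-132*(21 - 5*(-132)) + 0) = sqrt(-132*(21 + 660) + 0) = sqrt(-132*681 + 0) = sqrt(-89892 + 0) = sqrt(-89892) = 6*I*sqrt(2497)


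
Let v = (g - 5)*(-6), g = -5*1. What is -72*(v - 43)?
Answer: -1224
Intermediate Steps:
g = -5
v = 60 (v = (-5 - 5)*(-6) = -10*(-6) = 60)
-72*(v - 43) = -72*(60 - 43) = -72*17 = -1224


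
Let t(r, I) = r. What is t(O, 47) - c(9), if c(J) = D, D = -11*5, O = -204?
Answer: -149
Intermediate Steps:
D = -55
c(J) = -55
t(O, 47) - c(9) = -204 - 1*(-55) = -204 + 55 = -149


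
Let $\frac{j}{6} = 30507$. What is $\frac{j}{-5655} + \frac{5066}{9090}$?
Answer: $- \frac{10901357}{342693} \approx -31.811$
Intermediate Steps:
$j = 183042$ ($j = 6 \cdot 30507 = 183042$)
$\frac{j}{-5655} + \frac{5066}{9090} = \frac{183042}{-5655} + \frac{5066}{9090} = 183042 \left(- \frac{1}{5655}\right) + 5066 \cdot \frac{1}{9090} = - \frac{61014}{1885} + \frac{2533}{4545} = - \frac{10901357}{342693}$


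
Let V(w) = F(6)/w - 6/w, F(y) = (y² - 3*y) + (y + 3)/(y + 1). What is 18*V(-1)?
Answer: -1674/7 ≈ -239.14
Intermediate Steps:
F(y) = y² - 3*y + (3 + y)/(1 + y) (F(y) = (y² - 3*y) + (3 + y)/(1 + y) = y² - 3*y + (3 + y)/(1 + y))
V(w) = 93/(7*w) (V(w) = ((3 + 6³ - 2*6 - 2*6²)/(1 + 6))/w - 6/w = ((3 + 216 - 12 - 2*36)/7)/w - 6/w = ((3 + 216 - 12 - 72)/7)/w - 6/w = ((⅐)*135)/w - 6/w = 135/(7*w) - 6/w = 93/(7*w))
18*V(-1) = 18*((93/7)/(-1)) = 18*((93/7)*(-1)) = 18*(-93/7) = -1674/7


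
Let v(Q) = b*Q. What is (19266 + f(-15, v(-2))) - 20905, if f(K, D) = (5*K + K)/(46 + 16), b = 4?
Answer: -50854/31 ≈ -1640.5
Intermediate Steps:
v(Q) = 4*Q
f(K, D) = 3*K/31 (f(K, D) = (6*K)/62 = (6*K)*(1/62) = 3*K/31)
(19266 + f(-15, v(-2))) - 20905 = (19266 + (3/31)*(-15)) - 20905 = (19266 - 45/31) - 20905 = 597201/31 - 20905 = -50854/31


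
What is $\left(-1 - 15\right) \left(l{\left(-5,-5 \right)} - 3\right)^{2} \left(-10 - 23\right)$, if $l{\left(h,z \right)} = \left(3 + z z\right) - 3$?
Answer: $255552$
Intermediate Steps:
$l{\left(h,z \right)} = z^{2}$ ($l{\left(h,z \right)} = \left(3 + z^{2}\right) - 3 = z^{2}$)
$\left(-1 - 15\right) \left(l{\left(-5,-5 \right)} - 3\right)^{2} \left(-10 - 23\right) = \left(-1 - 15\right) \left(\left(-5\right)^{2} - 3\right)^{2} \left(-10 - 23\right) = \left(-1 - 15\right) \left(25 - 3\right)^{2} \left(-10 - 23\right) = - 16 \cdot 22^{2} \left(-33\right) = \left(-16\right) 484 \left(-33\right) = \left(-7744\right) \left(-33\right) = 255552$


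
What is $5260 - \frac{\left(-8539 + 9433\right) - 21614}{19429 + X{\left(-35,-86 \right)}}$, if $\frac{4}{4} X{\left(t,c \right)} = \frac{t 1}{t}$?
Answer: $\frac{10222252}{1943} \approx 5261.1$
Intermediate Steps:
$X{\left(t,c \right)} = 1$ ($X{\left(t,c \right)} = \frac{t 1}{t} = \frac{t}{t} = 1$)
$5260 - \frac{\left(-8539 + 9433\right) - 21614}{19429 + X{\left(-35,-86 \right)}} = 5260 - \frac{\left(-8539 + 9433\right) - 21614}{19429 + 1} = 5260 - \frac{894 - 21614}{19430} = 5260 - \left(-20720\right) \frac{1}{19430} = 5260 - - \frac{2072}{1943} = 5260 + \frac{2072}{1943} = \frac{10222252}{1943}$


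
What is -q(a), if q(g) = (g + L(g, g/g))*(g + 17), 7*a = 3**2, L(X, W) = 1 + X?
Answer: -3200/49 ≈ -65.306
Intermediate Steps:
a = 9/7 (a = (1/7)*3**2 = (1/7)*9 = 9/7 ≈ 1.2857)
q(g) = (1 + 2*g)*(17 + g) (q(g) = (g + (1 + g))*(g + 17) = (1 + 2*g)*(17 + g))
-q(a) = -(17 + 2*(9/7)**2 + 35*(9/7)) = -(17 + 2*(81/49) + 45) = -(17 + 162/49 + 45) = -1*3200/49 = -3200/49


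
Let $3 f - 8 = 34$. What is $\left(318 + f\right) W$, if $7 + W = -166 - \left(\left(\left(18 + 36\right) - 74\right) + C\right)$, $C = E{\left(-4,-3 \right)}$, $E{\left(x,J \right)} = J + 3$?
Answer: $-50796$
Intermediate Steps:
$E{\left(x,J \right)} = 3 + J$
$f = 14$ ($f = \frac{8}{3} + \frac{1}{3} \cdot 34 = \frac{8}{3} + \frac{34}{3} = 14$)
$C = 0$ ($C = 3 - 3 = 0$)
$W = -153$ ($W = -7 - 146 = -153$)
$\left(318 + f\right) W = \left(318 + 14\right) \left(-153\right) = 332 \left(-153\right) = -50796$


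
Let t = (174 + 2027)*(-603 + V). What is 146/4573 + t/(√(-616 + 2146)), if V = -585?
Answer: 146/4573 - 435798*√170/85 ≈ -66848.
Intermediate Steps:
t = -2614788 (t = (174 + 2027)*(-603 - 585) = 2201*(-1188) = -2614788)
146/4573 + t/(√(-616 + 2146)) = 146/4573 - 2614788/√(-616 + 2146) = 146*(1/4573) - 2614788*√170/510 = 146/4573 - 2614788*√170/510 = 146/4573 - 435798*√170/85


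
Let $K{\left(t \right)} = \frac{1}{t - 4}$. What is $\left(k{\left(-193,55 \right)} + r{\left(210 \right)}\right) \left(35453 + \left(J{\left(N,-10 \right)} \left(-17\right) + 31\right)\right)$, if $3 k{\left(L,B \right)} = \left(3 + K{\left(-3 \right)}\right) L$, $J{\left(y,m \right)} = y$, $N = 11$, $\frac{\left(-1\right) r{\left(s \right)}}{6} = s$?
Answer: $- \frac{1070205040}{21} \approx -5.0962 \cdot 10^{7}$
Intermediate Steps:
$r{\left(s \right)} = - 6 s$
$K{\left(t \right)} = \frac{1}{-4 + t}$
$k{\left(L,B \right)} = \frac{20 L}{21}$ ($k{\left(L,B \right)} = \frac{\left(3 + \frac{1}{-4 - 3}\right) L}{3} = \frac{\left(3 + \frac{1}{-7}\right) L}{3} = \frac{\left(3 - \frac{1}{7}\right) L}{3} = \frac{\frac{20}{7} L}{3} = \frac{20 L}{21}$)
$\left(k{\left(-193,55 \right)} + r{\left(210 \right)}\right) \left(35453 + \left(J{\left(N,-10 \right)} \left(-17\right) + 31\right)\right) = \left(\frac{20}{21} \left(-193\right) - 1260\right) \left(35453 + \left(11 \left(-17\right) + 31\right)\right) = \left(- \frac{3860}{21} - 1260\right) \left(35453 + \left(-187 + 31\right)\right) = - \frac{30320 \left(35453 - 156\right)}{21} = \left(- \frac{30320}{21}\right) 35297 = - \frac{1070205040}{21}$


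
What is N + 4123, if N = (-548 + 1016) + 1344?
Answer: 5935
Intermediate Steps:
N = 1812 (N = 468 + 1344 = 1812)
N + 4123 = 1812 + 4123 = 5935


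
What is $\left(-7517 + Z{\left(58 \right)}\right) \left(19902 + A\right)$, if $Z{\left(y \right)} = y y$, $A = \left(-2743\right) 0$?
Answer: $-82653006$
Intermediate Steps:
$A = 0$
$Z{\left(y \right)} = y^{2}$
$\left(-7517 + Z{\left(58 \right)}\right) \left(19902 + A\right) = \left(-7517 + 58^{2}\right) \left(19902 + 0\right) = \left(-7517 + 3364\right) 19902 = \left(-4153\right) 19902 = -82653006$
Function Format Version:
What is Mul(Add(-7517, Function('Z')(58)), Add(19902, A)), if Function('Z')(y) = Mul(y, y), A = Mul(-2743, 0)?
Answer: -82653006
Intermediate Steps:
A = 0
Function('Z')(y) = Pow(y, 2)
Mul(Add(-7517, Function('Z')(58)), Add(19902, A)) = Mul(Add(-7517, Pow(58, 2)), Add(19902, 0)) = Mul(Add(-7517, 3364), 19902) = Mul(-4153, 19902) = -82653006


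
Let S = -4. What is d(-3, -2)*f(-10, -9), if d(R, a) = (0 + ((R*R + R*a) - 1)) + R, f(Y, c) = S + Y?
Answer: -154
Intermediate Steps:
f(Y, c) = -4 + Y
d(R, a) = -1 + R + R² + R*a (d(R, a) = (0 + ((R² + R*a) - 1)) + R = (0 + (-1 + R² + R*a)) + R = (-1 + R² + R*a) + R = -1 + R + R² + R*a)
d(-3, -2)*f(-10, -9) = (-1 - 3 + (-3)² - 3*(-2))*(-4 - 10) = (-1 - 3 + 9 + 6)*(-14) = 11*(-14) = -154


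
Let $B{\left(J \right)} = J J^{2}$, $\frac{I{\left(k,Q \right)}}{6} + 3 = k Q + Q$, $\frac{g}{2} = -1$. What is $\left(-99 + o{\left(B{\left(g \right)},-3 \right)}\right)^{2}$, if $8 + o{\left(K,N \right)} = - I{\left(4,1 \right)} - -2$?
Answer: $13689$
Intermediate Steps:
$g = -2$ ($g = 2 \left(-1\right) = -2$)
$I{\left(k,Q \right)} = -18 + 6 Q + 6 Q k$ ($I{\left(k,Q \right)} = -18 + 6 \left(k Q + Q\right) = -18 + 6 \left(Q k + Q\right) = -18 + 6 \left(Q + Q k\right) = -18 + \left(6 Q + 6 Q k\right) = -18 + 6 Q + 6 Q k$)
$B{\left(J \right)} = J^{3}$
$o{\left(K,N \right)} = -18$ ($o{\left(K,N \right)} = -8 - \left(-20 + 6 + 6 \cdot 1 \cdot 4\right) = -8 + \left(- (-18 + 6 + 24) + 2\right) = -8 + \left(\left(-1\right) 12 + 2\right) = -8 + \left(-12 + 2\right) = -8 - 10 = -18$)
$\left(-99 + o{\left(B{\left(g \right)},-3 \right)}\right)^{2} = \left(-99 - 18\right)^{2} = \left(-117\right)^{2} = 13689$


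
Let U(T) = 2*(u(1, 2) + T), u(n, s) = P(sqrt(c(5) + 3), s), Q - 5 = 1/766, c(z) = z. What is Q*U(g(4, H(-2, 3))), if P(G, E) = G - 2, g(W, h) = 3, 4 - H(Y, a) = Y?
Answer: 3831/383 + 7662*sqrt(2)/383 ≈ 38.294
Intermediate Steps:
H(Y, a) = 4 - Y
Q = 3831/766 (Q = 5 + 1/766 = 3831/766 ≈ 5.0013)
P(G, E) = -2 + G
u(n, s) = -2 + 2*sqrt(2) (u(n, s) = -2 + sqrt(5 + 3) = -2 + sqrt(8) = -2 + 2*sqrt(2))
U(T) = -4 + 2*T + 4*sqrt(2) (U(T) = 2*((-2 + 2*sqrt(2)) + T) = 2*(-2 + T + 2*sqrt(2)) = -4 + 2*T + 4*sqrt(2))
Q*U(g(4, H(-2, 3))) = 3831*(-4 + 2*3 + 4*sqrt(2))/766 = 3831*(-4 + 6 + 4*sqrt(2))/766 = 3831*(2 + 4*sqrt(2))/766 = 3831/383 + 7662*sqrt(2)/383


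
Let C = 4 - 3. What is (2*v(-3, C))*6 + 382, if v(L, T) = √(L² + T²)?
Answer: 382 + 12*√10 ≈ 419.95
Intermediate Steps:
C = 1
(2*v(-3, C))*6 + 382 = (2*√((-3)² + 1²))*6 + 382 = (2*√(9 + 1))*6 + 382 = (2*√10)*6 + 382 = 12*√10 + 382 = 382 + 12*√10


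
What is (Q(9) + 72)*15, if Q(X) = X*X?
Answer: 2295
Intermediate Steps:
Q(X) = X²
(Q(9) + 72)*15 = (9² + 72)*15 = (81 + 72)*15 = 153*15 = 2295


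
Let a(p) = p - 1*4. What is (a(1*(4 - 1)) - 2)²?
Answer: 9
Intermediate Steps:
a(p) = -4 + p (a(p) = p - 4 = -4 + p)
(a(1*(4 - 1)) - 2)² = ((-4 + 1*(4 - 1)) - 2)² = ((-4 + 1*3) - 2)² = ((-4 + 3) - 2)² = (-1 - 2)² = (-3)² = 9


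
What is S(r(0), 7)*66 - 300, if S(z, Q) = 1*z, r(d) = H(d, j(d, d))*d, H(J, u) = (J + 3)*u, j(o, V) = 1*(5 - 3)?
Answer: -300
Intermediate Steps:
j(o, V) = 2 (j(o, V) = 1*2 = 2)
H(J, u) = u*(3 + J) (H(J, u) = (3 + J)*u = u*(3 + J))
r(d) = d*(6 + 2*d) (r(d) = (2*(3 + d))*d = (6 + 2*d)*d = d*(6 + 2*d))
S(z, Q) = z
S(r(0), 7)*66 - 300 = (2*0*(3 + 0))*66 - 300 = (2*0*3)*66 - 300 = 0*66 - 300 = 0 - 300 = -300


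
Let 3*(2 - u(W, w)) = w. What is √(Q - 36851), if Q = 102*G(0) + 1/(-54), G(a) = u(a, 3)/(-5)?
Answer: 13*I*√1767210/90 ≈ 192.02*I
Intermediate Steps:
u(W, w) = 2 - w/3
G(a) = -⅕ (G(a) = (2 - ⅓*3)/(-5) = (2 - 1)*(-⅕) = 1*(-⅕) = -⅕)
Q = -5513/270 (Q = 102*(-⅕) + 1/(-54) = -102/5 - 1/54 = -5513/270 ≈ -20.419)
√(Q - 36851) = √(-5513/270 - 36851) = √(-9955283/270) = 13*I*√1767210/90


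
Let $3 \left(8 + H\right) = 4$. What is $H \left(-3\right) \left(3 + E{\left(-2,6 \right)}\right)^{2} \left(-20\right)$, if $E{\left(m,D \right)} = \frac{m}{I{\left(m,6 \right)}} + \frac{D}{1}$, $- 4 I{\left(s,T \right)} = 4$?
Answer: $-48400$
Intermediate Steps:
$H = - \frac{20}{3}$ ($H = -8 + \frac{1}{3} \cdot 4 = -8 + \frac{4}{3} = - \frac{20}{3} \approx -6.6667$)
$I{\left(s,T \right)} = -1$ ($I{\left(s,T \right)} = \left(- \frac{1}{4}\right) 4 = -1$)
$E{\left(m,D \right)} = D - m$ ($E{\left(m,D \right)} = \frac{m}{-1} + \frac{D}{1} = m \left(-1\right) + D 1 = - m + D = D - m$)
$H \left(-3\right) \left(3 + E{\left(-2,6 \right)}\right)^{2} \left(-20\right) = \left(- \frac{20}{3}\right) \left(-3\right) \left(3 + \left(6 - -2\right)\right)^{2} \left(-20\right) = 20 \left(3 + \left(6 + 2\right)\right)^{2} \left(-20\right) = 20 \left(3 + 8\right)^{2} \left(-20\right) = 20 \cdot 11^{2} \left(-20\right) = 20 \cdot 121 \left(-20\right) = 2420 \left(-20\right) = -48400$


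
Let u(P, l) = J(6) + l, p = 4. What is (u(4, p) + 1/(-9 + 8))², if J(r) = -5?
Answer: 4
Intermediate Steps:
u(P, l) = -5 + l
(u(4, p) + 1/(-9 + 8))² = ((-5 + 4) + 1/(-9 + 8))² = (-1 + 1/(-1))² = (-1 - 1)² = (-2)² = 4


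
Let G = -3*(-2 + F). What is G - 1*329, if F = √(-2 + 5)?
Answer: -323 - 3*√3 ≈ -328.20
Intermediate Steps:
F = √3 ≈ 1.7320
G = 6 - 3*√3 (G = -3*(-2 + √3) = 6 - 3*√3 ≈ 0.80385)
G - 1*329 = (6 - 3*√3) - 1*329 = (6 - 3*√3) - 329 = -323 - 3*√3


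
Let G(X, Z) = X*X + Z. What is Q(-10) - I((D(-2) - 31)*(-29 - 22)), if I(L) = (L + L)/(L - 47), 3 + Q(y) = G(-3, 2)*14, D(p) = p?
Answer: 121835/818 ≈ 148.94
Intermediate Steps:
G(X, Z) = Z + X² (G(X, Z) = X² + Z = Z + X²)
Q(y) = 151 (Q(y) = -3 + (2 + (-3)²)*14 = -3 + (2 + 9)*14 = -3 + 11*14 = -3 + 154 = 151)
I(L) = 2*L/(-47 + L) (I(L) = (2*L)/(-47 + L) = 2*L/(-47 + L))
Q(-10) - I((D(-2) - 31)*(-29 - 22)) = 151 - 2*(-2 - 31)*(-29 - 22)/(-47 + (-2 - 31)*(-29 - 22)) = 151 - 2*(-33*(-51))/(-47 - 33*(-51)) = 151 - 2*1683/(-47 + 1683) = 151 - 2*1683/1636 = 151 - 1*1683/818 = 151 - 1683/818 = 121835/818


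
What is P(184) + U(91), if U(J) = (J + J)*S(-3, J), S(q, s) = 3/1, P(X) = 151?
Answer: 697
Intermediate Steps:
S(q, s) = 3 (S(q, s) = 3*1 = 3)
U(J) = 6*J (U(J) = (J + J)*3 = (2*J)*3 = 6*J)
P(184) + U(91) = 151 + 6*91 = 151 + 546 = 697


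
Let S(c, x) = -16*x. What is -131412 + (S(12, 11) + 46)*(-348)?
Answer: -86172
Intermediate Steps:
-131412 + (S(12, 11) + 46)*(-348) = -131412 + (-16*11 + 46)*(-348) = -131412 + (-176 + 46)*(-348) = -131412 - 130*(-348) = -131412 + 45240 = -86172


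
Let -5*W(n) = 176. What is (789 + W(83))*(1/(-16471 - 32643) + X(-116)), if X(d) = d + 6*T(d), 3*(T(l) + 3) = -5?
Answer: -26655939673/245570 ≈ -1.0855e+5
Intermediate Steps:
T(l) = -14/3 (T(l) = -3 + (1/3)*(-5) = -3 - 5/3 = -14/3)
W(n) = -176/5 (W(n) = -1/5*176 = -176/5)
X(d) = -28 + d (X(d) = d + 6*(-14/3) = d - 28 = -28 + d)
(789 + W(83))*(1/(-16471 - 32643) + X(-116)) = (789 - 176/5)*(1/(-16471 - 32643) + (-28 - 116)) = 3769*(1/(-49114) - 144)/5 = 3769*(-1/49114 - 144)/5 = (3769/5)*(-7072417/49114) = -26655939673/245570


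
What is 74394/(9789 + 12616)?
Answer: 74394/22405 ≈ 3.3204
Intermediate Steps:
74394/(9789 + 12616) = 74394/22405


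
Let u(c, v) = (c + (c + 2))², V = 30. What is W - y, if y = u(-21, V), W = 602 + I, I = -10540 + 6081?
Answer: -5457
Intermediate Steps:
I = -4459
W = -3857 (W = 602 - 4459 = -3857)
u(c, v) = (2 + 2*c)² (u(c, v) = (c + (2 + c))² = (2 + 2*c)²)
y = 1600 (y = 4*(1 - 21)² = 4*(-20)² = 4*400 = 1600)
W - y = -3857 - 1*1600 = -3857 - 1600 = -5457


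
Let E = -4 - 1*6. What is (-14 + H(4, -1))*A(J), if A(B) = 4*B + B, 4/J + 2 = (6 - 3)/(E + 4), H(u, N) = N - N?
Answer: 112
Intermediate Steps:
E = -10 (E = -4 - 6 = -10)
H(u, N) = 0
J = -8/5 (J = 4/(-2 + (6 - 3)/(-10 + 4)) = 4/(-2 + 3/(-6)) = 4/(-2 + 3*(-⅙)) = 4/(-2 - ½) = 4/(-5/2) = 4*(-⅖) = -8/5 ≈ -1.6000)
A(B) = 5*B
(-14 + H(4, -1))*A(J) = (-14 + 0)*(5*(-8/5)) = -14*(-8) = 112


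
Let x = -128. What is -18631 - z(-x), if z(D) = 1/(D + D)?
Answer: -4769537/256 ≈ -18631.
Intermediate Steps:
z(D) = 1/(2*D)
-18631 - z(-x) = -18631 - 1/(2*((-1*(-128)))) = -18631 - 1/(2*128) = -18631 - 1*1/256 = -18631 - 1/256 = -4769537/256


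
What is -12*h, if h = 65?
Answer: -780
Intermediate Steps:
-12*h = -12*65 = -780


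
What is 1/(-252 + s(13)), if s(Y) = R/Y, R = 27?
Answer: -13/3249 ≈ -0.0040012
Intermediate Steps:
s(Y) = 27/Y
1/(-252 + s(13)) = 1/(-252 + 27/13) = 1/(-3249/13) = -13/3249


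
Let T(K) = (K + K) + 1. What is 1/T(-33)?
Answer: -1/65 ≈ -0.015385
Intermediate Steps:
T(K) = 1 + 2*K (T(K) = 2*K + 1 = 1 + 2*K)
1/T(-33) = 1/(1 + 2*(-33)) = 1/(1 - 66) = 1/(-65) = -1/65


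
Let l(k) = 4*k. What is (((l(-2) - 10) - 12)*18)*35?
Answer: -18900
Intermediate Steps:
(((l(-2) - 10) - 12)*18)*35 = (((4*(-2) - 10) - 12)*18)*35 = (((-8 - 10) - 12)*18)*35 = ((-18 - 12)*18)*35 = -30*18*35 = -540*35 = -18900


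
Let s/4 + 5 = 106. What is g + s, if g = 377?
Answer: 781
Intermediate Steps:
s = 404 (s = -20 + 4*106 = -20 + 424 = 404)
g + s = 377 + 404 = 781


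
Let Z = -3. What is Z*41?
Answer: -123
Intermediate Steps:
Z*41 = -3*41 = -123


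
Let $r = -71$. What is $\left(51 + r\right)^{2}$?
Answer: $400$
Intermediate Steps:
$\left(51 + r\right)^{2} = \left(51 - 71\right)^{2} = \left(-20\right)^{2} = 400$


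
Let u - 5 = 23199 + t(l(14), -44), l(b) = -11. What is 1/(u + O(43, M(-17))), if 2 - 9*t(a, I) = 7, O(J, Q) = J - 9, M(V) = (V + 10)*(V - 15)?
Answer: 9/209137 ≈ 4.3034e-5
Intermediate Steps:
M(V) = (-15 + V)*(10 + V) (M(V) = (10 + V)*(-15 + V) = (-15 + V)*(10 + V))
O(J, Q) = -9 + J
t(a, I) = -5/9 (t(a, I) = 2/9 - ⅑*7 = 2/9 - 7/9 = -5/9)
u = 208831/9 (u = 5 + (23199 - 5/9) = 5 + 208786/9 = 208831/9 ≈ 23203.)
1/(u + O(43, M(-17))) = 1/(208831/9 + (-9 + 43)) = 1/(208831/9 + 34) = 1/(209137/9) = 9/209137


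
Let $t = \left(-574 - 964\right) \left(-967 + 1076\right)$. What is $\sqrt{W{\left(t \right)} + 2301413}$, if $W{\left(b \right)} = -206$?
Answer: $\sqrt{2301207} \approx 1517.0$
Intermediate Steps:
$t = -167642$ ($t = \left(-1538\right) 109 = -167642$)
$\sqrt{W{\left(t \right)} + 2301413} = \sqrt{-206 + 2301413} = \sqrt{2301207}$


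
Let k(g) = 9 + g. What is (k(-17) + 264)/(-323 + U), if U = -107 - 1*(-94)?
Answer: -16/21 ≈ -0.76190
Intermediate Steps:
U = -13 (U = -107 + 94 = -13)
(k(-17) + 264)/(-323 + U) = ((9 - 17) + 264)/(-323 - 13) = (-8 + 264)/(-336) = 256*(-1/336) = -16/21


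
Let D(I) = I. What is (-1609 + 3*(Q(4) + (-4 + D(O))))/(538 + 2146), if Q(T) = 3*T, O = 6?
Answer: -1567/2684 ≈ -0.58383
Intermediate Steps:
(-1609 + 3*(Q(4) + (-4 + D(O))))/(538 + 2146) = (-1609 + 3*(3*4 + (-4 + 6)))/(538 + 2146) = (-1609 + 3*(12 + 2))/2684 = (-1609 + 3*14)*(1/2684) = (-1609 + 42)*(1/2684) = -1567*1/2684 = -1567/2684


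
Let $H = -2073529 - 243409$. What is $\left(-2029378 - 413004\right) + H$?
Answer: $-4759320$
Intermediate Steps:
$H = -2316938$
$\left(-2029378 - 413004\right) + H = \left(-2029378 - 413004\right) - 2316938 = -2442382 - 2316938 = -4759320$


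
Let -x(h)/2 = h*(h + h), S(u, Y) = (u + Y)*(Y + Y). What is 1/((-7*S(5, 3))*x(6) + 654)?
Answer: 1/49038 ≈ 2.0392e-5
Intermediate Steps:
S(u, Y) = 2*Y*(Y + u) (S(u, Y) = (Y + u)*(2*Y) = 2*Y*(Y + u))
x(h) = -4*h² (x(h) = -2*h*(h + h) = -2*h*2*h = -4*h²)
1/((-7*S(5, 3))*x(6) + 654) = 1/((-14*3*(3 + 5))*(-4*6²) + 654) = 1/((-14*3*8)*(-4*36) + 654) = 1/(-7*48*(-144) + 654) = 1/(-336*(-144) + 654) = 1/(48384 + 654) = 1/49038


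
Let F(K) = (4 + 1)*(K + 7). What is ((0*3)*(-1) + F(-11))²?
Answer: 400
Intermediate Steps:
F(K) = 35 + 5*K (F(K) = 5*(7 + K) = 35 + 5*K)
((0*3)*(-1) + F(-11))² = ((0*3)*(-1) + (35 + 5*(-11)))² = (0*(-1) + (35 - 55))² = (0 - 20)² = (-20)² = 400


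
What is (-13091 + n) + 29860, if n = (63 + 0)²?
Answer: 20738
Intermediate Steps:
n = 3969 (n = 63² = 3969)
(-13091 + n) + 29860 = (-13091 + 3969) + 29860 = -9122 + 29860 = 20738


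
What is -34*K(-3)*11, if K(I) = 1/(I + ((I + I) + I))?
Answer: 187/6 ≈ 31.167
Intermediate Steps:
K(I) = 1/(4*I) (K(I) = 1/(I + (2*I + I)) = 1/(I + 3*I) = 1/(4*I))
-34*K(-3)*11 = -17/(2*(-3))*11 = -17*(-1)/(2*3)*11 = -34*(-1/12)*11 = (17/6)*11 = 187/6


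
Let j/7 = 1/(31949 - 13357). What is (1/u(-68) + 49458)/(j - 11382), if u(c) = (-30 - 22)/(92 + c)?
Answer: -1707669888/392997683 ≈ -4.3452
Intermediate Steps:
u(c) = -52/(92 + c)
j = 1/2656 (j = 7/(31949 - 13357) = 7/18592 = 7*(1/18592) = 1/2656 ≈ 0.00037651)
(1/u(-68) + 49458)/(j - 11382) = (1/(-52/(92 - 68)) + 49458)/(1/2656 - 11382) = (1/(-52/24) + 49458)/(-30230591/2656) = (1/(-52*1/24) + 49458)*(-2656/30230591) = (1/(-13/6) + 49458)*(-2656/30230591) = (-6/13 + 49458)*(-2656/30230591) = (642948/13)*(-2656/30230591) = -1707669888/392997683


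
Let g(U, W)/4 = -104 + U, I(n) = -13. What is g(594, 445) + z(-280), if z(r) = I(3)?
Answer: 1947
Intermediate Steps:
g(U, W) = -416 + 4*U (g(U, W) = 4*(-104 + U) = -416 + 4*U)
z(r) = -13
g(594, 445) + z(-280) = (-416 + 4*594) - 13 = (-416 + 2376) - 13 = 1960 - 13 = 1947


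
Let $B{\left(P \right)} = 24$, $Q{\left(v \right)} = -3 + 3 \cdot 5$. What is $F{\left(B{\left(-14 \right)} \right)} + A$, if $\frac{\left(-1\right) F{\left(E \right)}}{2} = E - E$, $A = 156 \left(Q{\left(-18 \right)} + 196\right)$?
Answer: $32448$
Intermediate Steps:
$Q{\left(v \right)} = 12$ ($Q{\left(v \right)} = -3 + 15 = 12$)
$A = 32448$ ($A = 156 \left(12 + 196\right) = 156 \cdot 208 = 32448$)
$F{\left(E \right)} = 0$ ($F{\left(E \right)} = - 2 \left(E - E\right) = \left(-2\right) 0 = 0$)
$F{\left(B{\left(-14 \right)} \right)} + A = 0 + 32448 = 32448$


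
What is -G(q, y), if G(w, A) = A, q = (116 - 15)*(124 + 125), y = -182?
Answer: 182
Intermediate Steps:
q = 25149 (q = 101*249 = 25149)
-G(q, y) = -1*(-182) = 182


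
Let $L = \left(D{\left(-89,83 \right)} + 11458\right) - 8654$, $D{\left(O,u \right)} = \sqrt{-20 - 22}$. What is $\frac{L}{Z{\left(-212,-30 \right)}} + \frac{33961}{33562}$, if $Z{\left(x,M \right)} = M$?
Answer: $- \frac{46544509}{503430} - \frac{i \sqrt{42}}{30} \approx -92.455 - 0.21602 i$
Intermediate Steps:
$D{\left(O,u \right)} = i \sqrt{42}$ ($D{\left(O,u \right)} = \sqrt{-42} = i \sqrt{42}$)
$L = 2804 + i \sqrt{42}$ ($L = \left(i \sqrt{42} + 11458\right) - 8654 = \left(11458 + i \sqrt{42}\right) - 8654 = 2804 + i \sqrt{42} \approx 2804.0 + 6.4807 i$)
$\frac{L}{Z{\left(-212,-30 \right)}} + \frac{33961}{33562} = \frac{2804 + i \sqrt{42}}{-30} + \frac{33961}{33562} = \left(2804 + i \sqrt{42}\right) \left(- \frac{1}{30}\right) + 33961 \cdot \frac{1}{33562} = \left(- \frac{1402}{15} - \frac{i \sqrt{42}}{30}\right) + \frac{33961}{33562} = - \frac{46544509}{503430} - \frac{i \sqrt{42}}{30}$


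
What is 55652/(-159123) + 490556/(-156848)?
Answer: -21696911821/6239531076 ≈ -3.4773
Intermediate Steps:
55652/(-159123) + 490556/(-156848) = 55652*(-1/159123) + 490556*(-1/156848) = -55652/159123 - 122639/39212 = -21696911821/6239531076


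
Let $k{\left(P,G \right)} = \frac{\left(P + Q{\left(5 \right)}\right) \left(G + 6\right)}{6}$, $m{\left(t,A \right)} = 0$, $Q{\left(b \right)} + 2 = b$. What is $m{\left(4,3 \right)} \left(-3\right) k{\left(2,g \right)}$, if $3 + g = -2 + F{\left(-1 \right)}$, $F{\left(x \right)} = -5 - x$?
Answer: $0$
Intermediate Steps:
$Q{\left(b \right)} = -2 + b$
$g = -9$ ($g = -3 - 6 = -9$)
$k{\left(P,G \right)} = \frac{\left(3 + P\right) \left(6 + G\right)}{6}$ ($k{\left(P,G \right)} = \frac{\left(P + \left(-2 + 5\right)\right) \left(G + 6\right)}{6} = \left(P + 3\right) \left(6 + G\right) \frac{1}{6} = \left(3 + P\right) \left(6 + G\right) \frac{1}{6} = \frac{\left(3 + P\right) \left(6 + G\right)}{6}$)
$m{\left(4,3 \right)} \left(-3\right) k{\left(2,g \right)} = 0 \left(-3\right) \left(3 + 2 + \frac{1}{2} \left(-9\right) + \frac{1}{6} \left(-9\right) 2\right) = 0 \left(3 + 2 - \frac{9}{2} - 3\right) = 0 \left(- \frac{5}{2}\right) = 0$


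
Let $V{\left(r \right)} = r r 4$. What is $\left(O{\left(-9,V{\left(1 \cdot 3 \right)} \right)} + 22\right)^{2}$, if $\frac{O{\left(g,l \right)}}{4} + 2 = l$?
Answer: $24964$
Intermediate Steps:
$V{\left(r \right)} = 4 r^{2}$ ($V{\left(r \right)} = r^{2} \cdot 4 = 4 r^{2}$)
$O{\left(g,l \right)} = -8 + 4 l$
$\left(O{\left(-9,V{\left(1 \cdot 3 \right)} \right)} + 22\right)^{2} = \left(\left(-8 + 4 \cdot 4 \left(1 \cdot 3\right)^{2}\right) + 22\right)^{2} = \left(\left(-8 + 4 \cdot 4 \cdot 3^{2}\right) + 22\right)^{2} = \left(\left(-8 + 4 \cdot 4 \cdot 9\right) + 22\right)^{2} = \left(\left(-8 + 4 \cdot 36\right) + 22\right)^{2} = \left(\left(-8 + 144\right) + 22\right)^{2} = \left(136 + 22\right)^{2} = 158^{2} = 24964$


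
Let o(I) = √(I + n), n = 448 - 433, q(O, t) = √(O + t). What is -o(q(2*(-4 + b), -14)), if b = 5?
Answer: -√(15 + 2*I*√3) ≈ -3.8984 - 0.4443*I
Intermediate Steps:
n = 15
o(I) = √(15 + I) (o(I) = √(I + 15) = √(15 + I))
-o(q(2*(-4 + b), -14)) = -√(15 + √(2*(-4 + 5) - 14)) = -√(15 + √(2*1 - 14)) = -√(15 + √(2 - 14)) = -√(15 + √(-12)) = -√(15 + 2*I*√3)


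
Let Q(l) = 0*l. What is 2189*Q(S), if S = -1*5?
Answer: 0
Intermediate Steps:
S = -5
Q(l) = 0
2189*Q(S) = 2189*0 = 0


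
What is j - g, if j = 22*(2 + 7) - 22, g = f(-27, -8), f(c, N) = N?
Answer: 184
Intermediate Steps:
g = -8
j = 176 (j = 22*9 - 22 = 198 - 22 = 176)
j - g = 176 - 1*(-8) = 176 + 8 = 184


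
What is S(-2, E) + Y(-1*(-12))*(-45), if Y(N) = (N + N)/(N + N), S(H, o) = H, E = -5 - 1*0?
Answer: -47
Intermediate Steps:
E = -5 (E = -5 + 0 = -5)
Y(N) = 1 (Y(N) = (2*N)/((2*N)) = (2*N)*(1/(2*N)) = 1)
S(-2, E) + Y(-1*(-12))*(-45) = -2 + 1*(-45) = -2 - 45 = -47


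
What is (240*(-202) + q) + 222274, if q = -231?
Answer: 173563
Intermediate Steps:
(240*(-202) + q) + 222274 = (240*(-202) - 231) + 222274 = (-48480 - 231) + 222274 = -48711 + 222274 = 173563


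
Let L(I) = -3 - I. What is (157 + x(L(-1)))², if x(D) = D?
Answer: 24025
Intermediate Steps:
(157 + x(L(-1)))² = (157 + (-3 - 1*(-1)))² = (157 + (-3 + 1))² = (157 - 2)² = 155² = 24025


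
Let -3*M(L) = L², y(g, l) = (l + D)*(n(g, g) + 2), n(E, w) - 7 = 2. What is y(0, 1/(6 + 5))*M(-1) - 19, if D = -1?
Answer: -47/3 ≈ -15.667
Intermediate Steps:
n(E, w) = 9 (n(E, w) = 7 + 2 = 9)
y(g, l) = -11 + 11*l (y(g, l) = (l - 1)*(9 + 2) = (-1 + l)*11 = -11 + 11*l)
M(L) = -L²/3
y(0, 1/(6 + 5))*M(-1) - 19 = (-11 + 11/(6 + 5))*(-⅓*(-1)²) - 19 = (-11 + 11/11)*(-⅓*1) - 19 = (-11 + 11*(1/11))*(-⅓) - 19 = (-11 + 1)*(-⅓) - 19 = -10*(-⅓) - 19 = 10/3 - 19 = -47/3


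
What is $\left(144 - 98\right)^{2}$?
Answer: $2116$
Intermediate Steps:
$\left(144 - 98\right)^{2} = 46^{2} = 2116$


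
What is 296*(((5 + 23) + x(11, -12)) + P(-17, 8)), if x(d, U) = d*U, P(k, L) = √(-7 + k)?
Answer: -30784 + 592*I*√6 ≈ -30784.0 + 1450.1*I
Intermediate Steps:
x(d, U) = U*d
296*(((5 + 23) + x(11, -12)) + P(-17, 8)) = 296*(((5 + 23) - 12*11) + √(-7 - 17)) = 296*((28 - 132) + √(-24)) = 296*(-104 + 2*I*√6) = -30784 + 592*I*√6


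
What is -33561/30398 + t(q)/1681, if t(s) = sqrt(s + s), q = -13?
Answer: -33561/30398 + I*sqrt(26)/1681 ≈ -1.1041 + 0.0030333*I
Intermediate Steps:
t(s) = sqrt(2)*sqrt(s) (t(s) = sqrt(2*s) = sqrt(2)*sqrt(s))
-33561/30398 + t(q)/1681 = -33561/30398 + (sqrt(2)*sqrt(-13))/1681 = -33561*1/30398 + (sqrt(2)*(I*sqrt(13)))*(1/1681) = -33561/30398 + (I*sqrt(26))*(1/1681) = -33561/30398 + I*sqrt(26)/1681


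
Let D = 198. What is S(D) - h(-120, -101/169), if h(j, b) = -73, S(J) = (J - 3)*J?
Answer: 38683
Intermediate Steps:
S(J) = J*(-3 + J) (S(J) = (-3 + J)*J = J*(-3 + J))
S(D) - h(-120, -101/169) = 198*(-3 + 198) - 1*(-73) = 198*195 + 73 = 38610 + 73 = 38683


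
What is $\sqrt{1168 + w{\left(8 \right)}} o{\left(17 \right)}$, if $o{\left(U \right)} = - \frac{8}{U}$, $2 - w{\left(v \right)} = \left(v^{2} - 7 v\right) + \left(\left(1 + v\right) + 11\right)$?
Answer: $- \frac{8 \sqrt{1142}}{17} \approx -15.903$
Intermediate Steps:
$w{\left(v \right)} = -10 - v^{2} + 6 v$ ($w{\left(v \right)} = 2 - \left(\left(v^{2} - 7 v\right) + \left(\left(1 + v\right) + 11\right)\right) = 2 - \left(\left(v^{2} - 7 v\right) + \left(12 + v\right)\right) = 2 - \left(12 + v^{2} - 6 v\right) = -10 - v^{2} + 6 v$)
$\sqrt{1168 + w{\left(8 \right)}} o{\left(17 \right)} = \sqrt{1168 - 26} \left(- \frac{8}{17}\right) = \sqrt{1142} \left(- \frac{8}{17}\right) = - \frac{8 \sqrt{1142}}{17}$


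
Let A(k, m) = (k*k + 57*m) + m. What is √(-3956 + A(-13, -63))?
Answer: I*√7441 ≈ 86.261*I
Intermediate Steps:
A(k, m) = k² + 58*m (A(k, m) = (k² + 57*m) + m = k² + 58*m)
√(-3956 + A(-13, -63)) = √(-3956 + ((-13)² + 58*(-63))) = √(-3956 + (169 - 3654)) = √(-3956 - 3485) = √(-7441) = I*√7441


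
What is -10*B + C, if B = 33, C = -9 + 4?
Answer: -335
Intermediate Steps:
C = -5
-10*B + C = -10*33 - 5 = -330 - 5 = -335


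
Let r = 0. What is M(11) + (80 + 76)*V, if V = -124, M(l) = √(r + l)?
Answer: -19344 + √11 ≈ -19341.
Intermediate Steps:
M(l) = √l (M(l) = √(0 + l) = √l)
M(11) + (80 + 76)*V = √11 + (80 + 76)*(-124) = √11 + 156*(-124) = √11 - 19344 = -19344 + √11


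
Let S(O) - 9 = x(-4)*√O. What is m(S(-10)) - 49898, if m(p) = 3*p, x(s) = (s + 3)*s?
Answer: -49871 + 12*I*√10 ≈ -49871.0 + 37.947*I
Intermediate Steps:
x(s) = s*(3 + s) (x(s) = (3 + s)*s = s*(3 + s))
S(O) = 9 + 4*√O (S(O) = 9 + (-4*(3 - 4))*√O = 9 + (-4*(-1))*√O = 9 + 4*√O)
m(S(-10)) - 49898 = 3*(9 + 4*√(-10)) - 49898 = 3*(9 + 4*(I*√10)) - 49898 = 3*(9 + 4*I*√10) - 49898 = (27 + 12*I*√10) - 49898 = -49871 + 12*I*√10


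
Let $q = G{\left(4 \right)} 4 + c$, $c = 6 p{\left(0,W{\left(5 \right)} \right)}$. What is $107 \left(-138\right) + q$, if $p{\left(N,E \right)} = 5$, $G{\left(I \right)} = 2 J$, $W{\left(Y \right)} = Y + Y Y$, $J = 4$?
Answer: $-14704$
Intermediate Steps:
$W{\left(Y \right)} = Y + Y^{2}$
$G{\left(I \right)} = 8$ ($G{\left(I \right)} = 2 \cdot 4 = 8$)
$c = 30$ ($c = 6 \cdot 5 = 30$)
$q = 62$ ($q = 8 \cdot 4 + 30 = 32 + 30 = 62$)
$107 \left(-138\right) + q = 107 \left(-138\right) + 62 = -14766 + 62 = -14704$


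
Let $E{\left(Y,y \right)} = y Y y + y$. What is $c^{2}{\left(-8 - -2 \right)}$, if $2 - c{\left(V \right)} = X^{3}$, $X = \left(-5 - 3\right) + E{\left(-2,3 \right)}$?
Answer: $148084561$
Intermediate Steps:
$E{\left(Y,y \right)} = y + Y y^{2}$ ($E{\left(Y,y \right)} = Y y y + y = Y y^{2} + y = y + Y y^{2}$)
$X = -23$ ($X = \left(-5 - 3\right) + 3 \left(1 - 6\right) = -8 + 3 \left(1 - 6\right) = -8 + 3 \left(-5\right) = -8 - 15 = -23$)
$c{\left(V \right)} = 12169$ ($c{\left(V \right)} = 2 - \left(-23\right)^{3} = 2 - -12167 = 2 + 12167 = 12169$)
$c^{2}{\left(-8 - -2 \right)} = 12169^{2} = 148084561$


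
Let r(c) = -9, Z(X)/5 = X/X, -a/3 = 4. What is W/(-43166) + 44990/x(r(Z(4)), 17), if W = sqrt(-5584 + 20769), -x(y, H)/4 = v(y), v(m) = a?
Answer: 22495/24 - sqrt(15185)/43166 ≈ 937.29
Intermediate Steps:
a = -12 (a = -3*4 = -12)
v(m) = -12
Z(X) = 5 (Z(X) = 5*(X/X) = 5*1 = 5)
x(y, H) = 48 (x(y, H) = -4*(-12) = 48)
W = sqrt(15185) ≈ 123.23
W/(-43166) + 44990/x(r(Z(4)), 17) = sqrt(15185)/(-43166) + 44990/48 = sqrt(15185)*(-1/43166) + 44990*(1/48) = -sqrt(15185)/43166 + 22495/24 = 22495/24 - sqrt(15185)/43166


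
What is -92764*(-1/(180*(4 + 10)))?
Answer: 3313/90 ≈ 36.811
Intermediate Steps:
-92764*(-1/(180*(4 + 10))) = -92764/(30*(-6*14)) = -92764/(30*(-1*84)) = -92764/(30*(-84)) = -92764/(-2520) = -92764*(-1/2520) = 3313/90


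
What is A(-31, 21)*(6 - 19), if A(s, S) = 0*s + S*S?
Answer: -5733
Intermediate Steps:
A(s, S) = S**2 (A(s, S) = 0 + S**2 = S**2)
A(-31, 21)*(6 - 19) = 21**2*(6 - 19) = 441*(-13) = -5733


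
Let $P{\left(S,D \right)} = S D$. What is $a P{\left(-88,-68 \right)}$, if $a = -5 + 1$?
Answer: $-23936$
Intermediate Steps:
$a = -4$
$P{\left(S,D \right)} = D S$
$a P{\left(-88,-68 \right)} = - 4 \left(\left(-68\right) \left(-88\right)\right) = \left(-4\right) 5984 = -23936$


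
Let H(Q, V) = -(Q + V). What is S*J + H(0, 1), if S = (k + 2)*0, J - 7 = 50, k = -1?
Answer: -1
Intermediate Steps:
H(Q, V) = -Q - V
J = 57 (J = 7 + 50 = 57)
S = 0 (S = (-1 + 2)*0 = 1*0 = 0)
S*J + H(0, 1) = 0*57 + (-1*0 - 1*1) = 0 + (0 - 1) = 0 - 1 = -1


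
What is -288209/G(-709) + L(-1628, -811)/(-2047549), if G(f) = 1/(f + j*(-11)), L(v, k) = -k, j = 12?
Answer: 496292643831370/2047549 ≈ 2.4238e+8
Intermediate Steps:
G(f) = 1/(-132 + f) (G(f) = 1/(f + 12*(-11)) = 1/(f - 132) = 1/(-132 + f))
-288209/G(-709) + L(-1628, -811)/(-2047549) = -288209/(1/(-132 - 709)) - 1*(-811)/(-2047549) = -288209/(1/(-841)) + 811*(-1/2047549) = -288209/(-1/841) - 811/2047549 = -288209*(-841) - 811/2047549 = 242383769 - 811/2047549 = 496292643831370/2047549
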